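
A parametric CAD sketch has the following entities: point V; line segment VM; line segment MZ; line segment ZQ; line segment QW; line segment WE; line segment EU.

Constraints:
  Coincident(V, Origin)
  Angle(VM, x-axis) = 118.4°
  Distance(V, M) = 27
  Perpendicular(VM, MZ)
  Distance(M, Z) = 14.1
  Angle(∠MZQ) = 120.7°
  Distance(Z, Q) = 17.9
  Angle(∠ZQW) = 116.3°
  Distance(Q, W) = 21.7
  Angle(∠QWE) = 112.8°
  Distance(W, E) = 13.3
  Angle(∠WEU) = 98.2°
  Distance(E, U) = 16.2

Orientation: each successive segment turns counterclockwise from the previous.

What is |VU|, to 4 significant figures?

12.01

V is at the origin; VM runs at 118.4° with length 27.0, so M = (-12.84, 23.75). VM is perpendicular to MZ, so MZ runs at -151.6°; with |MZ| = 14.1, Z = (-25.24, 17.04). ∠MZQ = 120.7° gives ZQ at -92.30° from the x-axis; with |ZQ| = 17.9, Q = (-25.96, -0.8414). ∠ZQW = 116.3° gives QW at -28.60° from the x-axis; with |QW| = 21.7, W = (-6.911, -11.23). ∠QWE = 112.8° gives WE at 38.60° from the x-axis; with |WE| = 13.3, E = (3.483, -2.931). ∠WEU = 98.2° gives EU at 120.4° from the x-axis; with |EU| = 16.2, U = (-4.715, 11.04). Then |VU| = |U − V| = 12.01.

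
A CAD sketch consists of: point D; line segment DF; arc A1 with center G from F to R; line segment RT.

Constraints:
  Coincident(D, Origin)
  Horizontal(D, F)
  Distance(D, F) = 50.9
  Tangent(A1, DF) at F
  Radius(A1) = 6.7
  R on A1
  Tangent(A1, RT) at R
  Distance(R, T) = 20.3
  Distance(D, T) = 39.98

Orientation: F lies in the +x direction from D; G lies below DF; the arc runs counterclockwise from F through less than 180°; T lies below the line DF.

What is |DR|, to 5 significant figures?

45.335

D is at the origin; D and F share the same y with |DF| = 50.9 and F on the +x side, so F = (50.900, 0.0000). Tangency of A1 to DF means the radius GF is perpendicular to DF, so G = F + (0, -6.7) = (50.900, -6.7000). Since GR ⟂ RT (tangency), |GT| = √(6.7² + 20.3²) = 21.377 regardless of where R sits on A1. So T lies on both circle(D, 39.98) and circle(G, 21.377); the below-DF intersection is T = (34.428, -20.325). R is the foot of the tangent from T: R = (45.227, -3.1359).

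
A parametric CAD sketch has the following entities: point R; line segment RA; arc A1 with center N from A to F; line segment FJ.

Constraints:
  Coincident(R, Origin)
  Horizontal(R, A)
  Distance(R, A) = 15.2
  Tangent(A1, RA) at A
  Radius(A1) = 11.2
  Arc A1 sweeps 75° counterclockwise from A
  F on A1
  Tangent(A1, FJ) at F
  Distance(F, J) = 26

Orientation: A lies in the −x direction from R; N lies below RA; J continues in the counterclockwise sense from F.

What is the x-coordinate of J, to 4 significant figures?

-32.75

R is at the origin; R and A share the same y with |RA| = 15.2 and A on the −x side, so A = (-15.20, 0.000). Tangency of A1 to RA means the radius NA is perpendicular to RA, so N = A + (0, -11.2) = (-15.20, -11.20). On A1, A sits at bearing 90° from N; a 75° counterclockwise sweep puts F at bearing 165°, so F = N + 11.2·(cos 165°, sin 165°) = (-26.02, -8.301). A1 meets FJ tangentially, so NF is at right angles to FJ, so FJ runs along (−sin 165°, cos 165°); with |FJ| = 26.0, J = (-32.75, -33.42). So J.x = -32.75.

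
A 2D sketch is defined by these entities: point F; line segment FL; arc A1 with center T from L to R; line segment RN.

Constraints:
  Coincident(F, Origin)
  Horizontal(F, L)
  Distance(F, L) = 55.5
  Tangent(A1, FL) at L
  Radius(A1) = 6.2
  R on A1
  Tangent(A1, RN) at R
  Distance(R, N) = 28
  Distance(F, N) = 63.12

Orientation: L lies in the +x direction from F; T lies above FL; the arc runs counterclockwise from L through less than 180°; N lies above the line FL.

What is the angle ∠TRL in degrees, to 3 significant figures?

36.0°

F is at the origin; FL is horizontal with |FL| = 55.5 and L on the +x side, so L = (55.5, 0.00). Tangency of A1 to FL means the radius TL is perpendicular to FL, so T = L + (0, 6.2) = (55.5, 6.20). Since TR ⟂ RN (tangency), |TN| = √(6.2² + 28.0²) = 28.7 regardless of where R sits on A1. So N lies on both circle(F, 63.12) and circle(T, 28.7); the above-FL intersection is N = (52.7, 34.7). R is the foot of the tangent from N: R = (61.4, 8.13).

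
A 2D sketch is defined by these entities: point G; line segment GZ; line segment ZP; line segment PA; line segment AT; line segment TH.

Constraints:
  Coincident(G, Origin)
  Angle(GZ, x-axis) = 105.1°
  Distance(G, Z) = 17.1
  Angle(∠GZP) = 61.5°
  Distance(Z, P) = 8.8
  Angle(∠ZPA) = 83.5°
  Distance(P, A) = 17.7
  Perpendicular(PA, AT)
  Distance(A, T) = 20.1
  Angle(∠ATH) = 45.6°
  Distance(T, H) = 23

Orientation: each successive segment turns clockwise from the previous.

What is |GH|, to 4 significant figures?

14.64

G is at the origin; GZ runs at 105.1° with length 17.1, so Z = (-4.455, 16.51). ∠GZP = 61.5° gives ZP at -13.40° from the x-axis; with |ZP| = 8.8, P = (4.106, 14.47). ∠ZPA = 83.5° gives PA at -109.9° from the x-axis; with |PA| = 17.7, A = (-1.919, -2.173). The perpendicularity gives AT at right angles to PA, so AT runs at 160.1°; with |AT| = 20.1, T = (-20.82, 4.669). ∠ATH = 45.6° gives TH at 25.70° from the x-axis; with |TH| = 23.0, H = (-0.09394, 14.64). Then |GH| = |H − G| = 14.64.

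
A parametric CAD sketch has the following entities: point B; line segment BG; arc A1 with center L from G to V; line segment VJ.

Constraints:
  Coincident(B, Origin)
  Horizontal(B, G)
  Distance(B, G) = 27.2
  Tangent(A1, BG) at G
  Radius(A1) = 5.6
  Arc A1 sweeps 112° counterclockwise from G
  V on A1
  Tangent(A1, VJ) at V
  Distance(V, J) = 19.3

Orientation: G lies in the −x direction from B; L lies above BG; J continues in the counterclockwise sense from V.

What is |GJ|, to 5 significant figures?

25.673

On A1, G sits at bearing -90° from L; a 112° counterclockwise sweep puts V at bearing 22°, so V = L + 5.6·(cos 22°, sin 22°) = (-22.008, 7.6978). Since A1 is tangent to VJ there, LV ⟂ VJ, so VJ runs along (−sin 22°, cos 22°); with |VJ| = 19.3, J = (-29.238, 25.592). Then |GJ| = |J − G| = 25.673.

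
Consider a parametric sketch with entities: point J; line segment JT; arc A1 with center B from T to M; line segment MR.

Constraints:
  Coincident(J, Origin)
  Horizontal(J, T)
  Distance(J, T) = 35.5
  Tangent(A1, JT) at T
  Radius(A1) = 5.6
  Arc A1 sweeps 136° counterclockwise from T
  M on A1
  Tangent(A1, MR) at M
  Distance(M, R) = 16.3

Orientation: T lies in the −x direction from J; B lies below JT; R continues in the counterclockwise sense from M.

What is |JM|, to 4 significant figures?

40.55

J is at the origin; J and T share the same y with |JT| = 35.5 and T on the −x side, so T = (-35.50, 0.000). Since A1 is tangent to JT there, BT ⟂ JT, so B = T + (0, -5.6) = (-35.50, -5.600). On A1, T sits at bearing 90° from B; a 136° counterclockwise sweep puts M at bearing 226°, so M = B + 5.6·(cos 226°, sin 226°) = (-39.39, -9.628). Then |JM| = |M − J| = 40.55.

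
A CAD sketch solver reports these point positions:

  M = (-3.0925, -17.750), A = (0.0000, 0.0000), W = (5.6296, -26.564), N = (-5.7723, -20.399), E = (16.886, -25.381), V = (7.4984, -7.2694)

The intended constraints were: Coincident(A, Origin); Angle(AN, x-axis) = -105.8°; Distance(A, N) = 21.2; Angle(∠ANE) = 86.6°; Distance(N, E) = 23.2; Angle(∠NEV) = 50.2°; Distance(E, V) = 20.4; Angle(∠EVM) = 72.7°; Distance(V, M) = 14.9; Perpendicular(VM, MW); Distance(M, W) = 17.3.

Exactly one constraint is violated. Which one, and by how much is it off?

Distance(M, W) = 17.3 — off by 4.90.

A = (0.00, 0.00) ✓; AN at -105.8° ✓; |AN| = 21.20 ✓; ∠ANE = 86.60° ✓; |NE| = 23.20 ✓; ∠NEV = 50.20° ✓; |EV| = 20.40 ✓; ∠EVM = 72.70° ✓; |VM| = 14.90 ✓; ∠(VM, MW) = 90.00° ✓; |MW| = 12.40 ✗.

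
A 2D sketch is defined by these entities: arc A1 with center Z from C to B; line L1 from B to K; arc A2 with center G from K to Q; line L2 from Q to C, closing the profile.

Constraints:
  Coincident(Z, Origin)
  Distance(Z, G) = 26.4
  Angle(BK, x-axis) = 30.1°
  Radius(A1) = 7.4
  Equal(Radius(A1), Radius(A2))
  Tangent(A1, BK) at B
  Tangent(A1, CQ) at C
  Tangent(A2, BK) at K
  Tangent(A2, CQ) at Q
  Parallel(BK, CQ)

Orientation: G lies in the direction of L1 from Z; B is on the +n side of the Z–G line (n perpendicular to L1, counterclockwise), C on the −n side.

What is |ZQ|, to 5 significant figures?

27.418

Tangency of A1 to both parallel lines with radius 7.4 puts B and C at Z ± 7.4·n: B = (-3.7112, 6.4021), C = (3.7112, -6.4021). Equal radii place K and Q the same way about G: K = G + 7.4·n = (19.129, 19.642), Q = G − 7.4·n = (26.551, 6.8378). Then |ZQ| = |Q − Z| = 27.418.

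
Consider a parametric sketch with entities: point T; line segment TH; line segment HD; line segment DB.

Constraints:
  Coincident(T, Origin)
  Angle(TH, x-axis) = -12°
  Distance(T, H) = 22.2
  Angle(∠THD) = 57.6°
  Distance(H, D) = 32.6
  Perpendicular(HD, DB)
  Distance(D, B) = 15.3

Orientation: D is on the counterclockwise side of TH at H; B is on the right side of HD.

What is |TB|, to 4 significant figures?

39.85

∠THD = 57.6°, so HD runs at -12.0° + (180° − 57.6°) = 110.4° from the x-axis; with |HD| = 32.6, D = H + 32.6·(cos 110.4°, sin 110.4°) = (10.35, 25.94). HD is perpendicular to DB; with |DB| = 15.3 on the right of HD, B = D + 15.3·(0.9373, 0.3486) = (24.69, 31.27). Then |TB| = |B − T| = 39.85.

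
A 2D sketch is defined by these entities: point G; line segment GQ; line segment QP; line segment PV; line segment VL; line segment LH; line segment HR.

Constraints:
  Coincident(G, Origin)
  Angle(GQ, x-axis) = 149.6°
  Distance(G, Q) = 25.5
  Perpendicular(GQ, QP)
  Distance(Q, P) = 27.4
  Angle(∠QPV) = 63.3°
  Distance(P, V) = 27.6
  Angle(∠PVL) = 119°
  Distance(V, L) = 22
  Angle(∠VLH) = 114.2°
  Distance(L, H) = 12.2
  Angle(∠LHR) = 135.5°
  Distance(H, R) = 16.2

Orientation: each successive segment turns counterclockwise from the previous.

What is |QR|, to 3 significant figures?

7.46

G is at the origin; GQ runs at 149.6° with length 25.5, so Q = (-22.0, 12.9). The perpendicularity gives QP at right angles to GQ, so QP runs at -120°; with |QP| = 27.4, P = (-35.9, -10.7). ∠QPV = 63.3° gives PV at -3.70° from the x-axis; with |PV| = 27.6, V = (-8.32, -12.5). ∠PVL = 119.0° gives VL at 57.3° from the x-axis; with |VL| = 22.0, L = (3.57, 6.00). ∠VLH = 114.2° gives LH at 123° from the x-axis; with |LH| = 12.2, H = (-3.09, 16.2). ∠LHR = 135.5° gives HR at 168° from the x-axis; with |HR| = 16.2, R = (-18.9, 19.7). Then |QR| = |R − Q| = 7.46.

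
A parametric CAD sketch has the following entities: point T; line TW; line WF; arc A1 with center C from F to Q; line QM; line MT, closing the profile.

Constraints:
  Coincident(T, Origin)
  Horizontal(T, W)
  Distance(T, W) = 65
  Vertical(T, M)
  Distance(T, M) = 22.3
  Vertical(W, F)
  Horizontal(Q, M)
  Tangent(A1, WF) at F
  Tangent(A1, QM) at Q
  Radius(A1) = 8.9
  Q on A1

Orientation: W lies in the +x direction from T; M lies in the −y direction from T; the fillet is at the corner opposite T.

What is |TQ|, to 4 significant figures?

60.37

The virtual corner opposite T is at (65.00, -22.30). A1 meets WF tangentially, so CF is at right angles to WF and tangency of A1 to QM means the radius CQ is perpendicular to QM, with radius 8.9, so the center C sits 8.9 in from both sides at C = (56.10, -13.40). That places the tangent points at F = (65.00, -13.40) on WF and Q = (56.10, -22.30) on QM. Then |TQ| = |Q − T| = 60.37.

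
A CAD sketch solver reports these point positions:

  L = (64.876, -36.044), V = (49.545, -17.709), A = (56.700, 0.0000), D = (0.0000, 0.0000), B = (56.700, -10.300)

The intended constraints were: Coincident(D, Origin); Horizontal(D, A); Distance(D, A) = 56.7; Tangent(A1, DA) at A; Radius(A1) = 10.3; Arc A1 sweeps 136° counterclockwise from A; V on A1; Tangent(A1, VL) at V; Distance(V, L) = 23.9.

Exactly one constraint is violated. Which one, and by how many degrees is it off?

Tangent(A1, VL) at V — off by 6.10°.

D = (0.00, 0.00) ✓; D.y = 0.00, A.y = 0.00 ✓; |DA| = 56.70 ✓; ∠(BA, AD) = 90.00° ✓; |BA| = 10.30 ✓; bearing(B→V) − bearing(B→A) = 136.0° ✓; |BV| = 10.30 ✓; ∠(BV, VL) = 96.10° ✗; |VL| = 23.90 ✓.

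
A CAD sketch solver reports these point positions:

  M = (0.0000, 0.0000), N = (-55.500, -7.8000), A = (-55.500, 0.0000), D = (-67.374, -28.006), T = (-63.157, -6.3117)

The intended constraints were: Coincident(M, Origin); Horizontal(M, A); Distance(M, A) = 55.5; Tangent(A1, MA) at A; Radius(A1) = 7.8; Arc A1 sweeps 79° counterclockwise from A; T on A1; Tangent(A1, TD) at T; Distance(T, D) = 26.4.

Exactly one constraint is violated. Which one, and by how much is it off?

Distance(T, D) = 26.4 — off by 4.30.

M = (0.00, 0.00) ✓; M.y = 0.00, A.y = 0.00 ✓; |MA| = 55.50 ✓; ∠(NA, AM) = 90.00° ✓; |NA| = 7.800 ✓; bearing(N→T) − bearing(N→A) = 79.00° ✓; |NT| = 7.800 ✓; ∠(NT, TD) = 90.00° ✓; |TD| = 22.10 ✗.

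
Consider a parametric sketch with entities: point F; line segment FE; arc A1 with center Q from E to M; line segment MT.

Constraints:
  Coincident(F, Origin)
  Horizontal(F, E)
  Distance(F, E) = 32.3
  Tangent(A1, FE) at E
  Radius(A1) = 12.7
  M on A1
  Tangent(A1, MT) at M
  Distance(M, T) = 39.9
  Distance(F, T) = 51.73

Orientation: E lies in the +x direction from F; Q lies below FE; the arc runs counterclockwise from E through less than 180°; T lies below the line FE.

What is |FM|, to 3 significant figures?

22.4

F is at the origin; F and E share the same y with |FE| = 32.3 and E on the +x side, so E = (32.3, 0.00). Since A1 is tangent to FE there, QE ⟂ FE, so Q = E + (0, -12.7) = (32.3, -12.7). Since QM ⟂ MT (tangency), |QT| = √(12.7² + 39.9²) = 41.9 regardless of where M sits on A1. So T lies on both circle(F, 51.73) and circle(Q, 41.9); the below-FE intersection is T = (13.3, -50.0). M is the foot of the tangent from T: M = (19.8, -10.6).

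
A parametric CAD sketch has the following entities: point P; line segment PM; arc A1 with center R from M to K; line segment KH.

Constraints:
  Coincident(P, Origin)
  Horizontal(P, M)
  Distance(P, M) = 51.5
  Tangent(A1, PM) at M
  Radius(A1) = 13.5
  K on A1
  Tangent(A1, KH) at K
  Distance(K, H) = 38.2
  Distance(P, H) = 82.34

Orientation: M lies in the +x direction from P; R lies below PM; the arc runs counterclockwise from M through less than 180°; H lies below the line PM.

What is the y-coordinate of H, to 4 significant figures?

-52.12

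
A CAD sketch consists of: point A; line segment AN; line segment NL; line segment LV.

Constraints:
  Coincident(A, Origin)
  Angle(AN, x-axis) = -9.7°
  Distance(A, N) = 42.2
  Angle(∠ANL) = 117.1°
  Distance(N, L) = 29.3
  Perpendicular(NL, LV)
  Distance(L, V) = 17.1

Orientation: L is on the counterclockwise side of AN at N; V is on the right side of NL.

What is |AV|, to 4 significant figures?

73.10

∠ANL = 117.1°, so NL runs at -9.7° + (180° − 117.1°) = 53.20° from the x-axis; with |NL| = 29.3, L = N + 29.3·(cos 53.20°, sin 53.20°) = (59.15, 16.35). The perpendicularity gives LV at right angles to NL; with |LV| = 17.1 on the right of NL, V = L + 17.1·(0.8007, -0.5990) = (72.84, 6.108). Then |AV| = |V − A| = 73.10.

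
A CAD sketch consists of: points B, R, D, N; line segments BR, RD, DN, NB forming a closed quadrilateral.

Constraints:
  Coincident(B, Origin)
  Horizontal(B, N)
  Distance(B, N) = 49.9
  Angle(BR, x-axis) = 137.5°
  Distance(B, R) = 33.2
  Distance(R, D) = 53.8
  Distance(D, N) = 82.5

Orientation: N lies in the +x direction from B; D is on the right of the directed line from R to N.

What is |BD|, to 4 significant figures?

40.99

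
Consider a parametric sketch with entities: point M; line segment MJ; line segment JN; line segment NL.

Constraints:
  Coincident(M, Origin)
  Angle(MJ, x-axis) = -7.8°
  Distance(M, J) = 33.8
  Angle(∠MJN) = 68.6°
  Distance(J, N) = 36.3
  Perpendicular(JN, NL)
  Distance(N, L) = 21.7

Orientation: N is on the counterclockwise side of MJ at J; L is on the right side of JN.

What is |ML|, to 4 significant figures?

58.32

M is at the origin; MJ runs at -7.8° with length 33.8, so J = 33.8·(cos -7.8°, sin -7.8°) = (33.49, -4.587). ∠MJN = 68.6°, so JN runs at -7.8° + (180° − 68.6°) = 103.6° from the x-axis; with |JN| = 36.3, N = J + 36.3·(cos 103.6°, sin 103.6°) = (24.95, 30.69). JN is perpendicular to NL; with |NL| = 21.7 on the right of JN, L = N + 21.7·(0.9720, 0.2351) = (46.04, 35.80). Then |ML| = |L − M| = 58.32.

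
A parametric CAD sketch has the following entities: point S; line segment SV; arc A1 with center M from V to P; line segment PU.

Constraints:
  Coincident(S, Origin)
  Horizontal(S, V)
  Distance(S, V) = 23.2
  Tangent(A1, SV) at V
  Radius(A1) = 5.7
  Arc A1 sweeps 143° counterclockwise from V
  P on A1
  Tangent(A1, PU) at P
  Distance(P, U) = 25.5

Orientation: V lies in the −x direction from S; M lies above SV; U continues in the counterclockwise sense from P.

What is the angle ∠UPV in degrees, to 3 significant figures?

108°

On A1, V sits at bearing -90° from M; a 143° counterclockwise sweep puts P at bearing 53°, so P = M + 5.7·(cos 53°, sin 53°) = (-19.8, 10.3). A1 meets PU tangentially, so MP is at right angles to PU, so PU runs along (−sin 53°, cos 53°); with |PU| = 25.5, U = (-40.1, 25.6). Then cos ∠UPV = PU·PV / (|PU||PV|), giving 108°.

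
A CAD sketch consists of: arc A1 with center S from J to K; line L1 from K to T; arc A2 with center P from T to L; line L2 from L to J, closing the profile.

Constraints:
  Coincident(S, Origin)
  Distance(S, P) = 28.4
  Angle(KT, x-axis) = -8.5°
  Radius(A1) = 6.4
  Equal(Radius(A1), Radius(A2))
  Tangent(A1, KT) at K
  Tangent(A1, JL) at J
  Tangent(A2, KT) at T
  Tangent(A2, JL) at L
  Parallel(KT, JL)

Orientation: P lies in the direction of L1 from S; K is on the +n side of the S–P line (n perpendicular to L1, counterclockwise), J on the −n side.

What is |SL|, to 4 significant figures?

29.11

The slot axis is L1's direction at -8.5°, so u = (cos -8.5°, sin -8.5°) = (0.9890, -0.1478) and n = (−sin -8.5°, cos -8.5°) = (0.1478, 0.9890). S is at the origin and P lies 28.4 along u from S, so P = 28.4·u = (28.09, -4.198). Tangency of A1 to both parallel lines with radius 6.4 puts K and J at S ± 6.4·n: K = (0.9460, 6.330), J = (-0.9460, -6.330). Equal radii place T and L the same way about P: T = P + 6.4·n = (29.03, 2.132), L = P − 6.4·n = (27.14, -10.53). Then |SL| = |L − S| = 29.11.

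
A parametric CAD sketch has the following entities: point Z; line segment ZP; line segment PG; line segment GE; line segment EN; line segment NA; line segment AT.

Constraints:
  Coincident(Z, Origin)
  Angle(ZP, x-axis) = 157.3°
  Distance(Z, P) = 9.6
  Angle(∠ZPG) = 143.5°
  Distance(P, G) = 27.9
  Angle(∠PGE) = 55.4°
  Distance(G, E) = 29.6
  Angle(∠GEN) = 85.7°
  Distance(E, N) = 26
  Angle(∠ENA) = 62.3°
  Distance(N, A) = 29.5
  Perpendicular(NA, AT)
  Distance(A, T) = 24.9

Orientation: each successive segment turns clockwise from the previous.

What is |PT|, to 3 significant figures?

33.8

∠ENA = 62.3° gives NA at 144° from the x-axis; with |NA| = 29.5, A = (-21.2, 17.2). NA ⟂ AT, so AT runs at 54.2°; with |AT| = 24.9, T = (-6.63, 37.4). Then |PT| = |T − P| = 33.8.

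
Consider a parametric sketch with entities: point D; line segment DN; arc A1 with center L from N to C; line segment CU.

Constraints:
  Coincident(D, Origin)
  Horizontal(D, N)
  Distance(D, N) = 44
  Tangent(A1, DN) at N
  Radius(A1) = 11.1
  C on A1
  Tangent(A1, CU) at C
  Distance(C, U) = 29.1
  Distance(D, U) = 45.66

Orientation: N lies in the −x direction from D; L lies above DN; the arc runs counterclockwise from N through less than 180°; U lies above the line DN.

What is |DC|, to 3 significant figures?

34.3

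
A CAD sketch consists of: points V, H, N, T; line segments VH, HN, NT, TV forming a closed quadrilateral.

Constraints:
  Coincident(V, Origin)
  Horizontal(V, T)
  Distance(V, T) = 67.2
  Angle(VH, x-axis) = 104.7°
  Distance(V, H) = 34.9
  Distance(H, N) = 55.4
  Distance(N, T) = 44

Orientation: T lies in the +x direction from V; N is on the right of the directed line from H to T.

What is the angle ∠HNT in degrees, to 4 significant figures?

113.2°

V is at the origin; V and T share the same y with |VT| = 67.2 and T in +x, so T = (67.2, 0). VH runs at 104.7° with |VH| = 34.9, so H = (-8.856, 33.76). N is determined by |HN| = 55.4 and |NT| = 44.0 together: it lies at the intersection of circle(H, 55.4) and circle(T, 44.0). With |HT| = 83.21, the foot of the radical line on HT is 48.41 from H and the perpendicular offset is √(55.4² − 48.41²) = 26.93. Taking the right-of-HT solution: N = (24.47, -10.50).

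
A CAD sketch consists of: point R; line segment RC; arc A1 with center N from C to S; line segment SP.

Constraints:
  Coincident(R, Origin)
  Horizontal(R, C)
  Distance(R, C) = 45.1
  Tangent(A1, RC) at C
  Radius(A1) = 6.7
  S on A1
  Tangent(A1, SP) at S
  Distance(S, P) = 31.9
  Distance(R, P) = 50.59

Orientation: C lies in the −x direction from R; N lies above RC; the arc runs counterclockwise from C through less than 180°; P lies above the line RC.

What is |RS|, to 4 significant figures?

38.90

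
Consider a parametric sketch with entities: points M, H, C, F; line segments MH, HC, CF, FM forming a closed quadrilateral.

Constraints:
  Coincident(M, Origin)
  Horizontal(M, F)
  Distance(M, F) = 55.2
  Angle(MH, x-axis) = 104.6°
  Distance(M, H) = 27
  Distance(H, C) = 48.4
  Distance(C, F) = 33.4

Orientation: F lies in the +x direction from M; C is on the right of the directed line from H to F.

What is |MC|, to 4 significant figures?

26.37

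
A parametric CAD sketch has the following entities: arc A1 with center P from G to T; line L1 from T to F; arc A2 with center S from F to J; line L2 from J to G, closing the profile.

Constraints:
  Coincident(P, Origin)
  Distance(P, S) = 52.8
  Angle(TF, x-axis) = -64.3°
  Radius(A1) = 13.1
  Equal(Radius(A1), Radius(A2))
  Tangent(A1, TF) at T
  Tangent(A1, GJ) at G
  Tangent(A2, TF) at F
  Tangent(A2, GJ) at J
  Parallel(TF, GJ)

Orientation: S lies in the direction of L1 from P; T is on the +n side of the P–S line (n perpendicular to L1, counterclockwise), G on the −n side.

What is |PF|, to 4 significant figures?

54.40

The slot axis is L1's direction at -64.3°, so u = (cos -64.3°, sin -64.3°) = (0.4337, -0.9011) and n = (−sin -64.3°, cos -64.3°) = (0.9011, 0.4337). P is at the origin and S lies 52.8 along u from P, so S = 52.8·u = (22.90, -47.58). Tangency of A1 to both parallel lines with radius 13.1 puts T and G at P ± 13.1·n: T = (11.80, 5.681), G = (-11.80, -5.681). Equal radii place F and J the same way about S: F = S + 13.1·n = (34.70, -41.90), J = S − 13.1·n = (11.09, -53.26). Then |PF| = |F − P| = 54.40.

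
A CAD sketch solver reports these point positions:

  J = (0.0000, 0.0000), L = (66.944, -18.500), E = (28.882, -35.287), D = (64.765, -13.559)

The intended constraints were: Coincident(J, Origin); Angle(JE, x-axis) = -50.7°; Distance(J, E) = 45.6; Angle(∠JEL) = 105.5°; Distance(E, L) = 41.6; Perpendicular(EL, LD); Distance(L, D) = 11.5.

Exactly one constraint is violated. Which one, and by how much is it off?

Distance(L, D) = 11.5 — off by 6.10.

J = (0.00, 0.00) ✓; JE at -50.70° ✓; |JE| = 45.60 ✓; ∠JEL = 105.5° ✓; |EL| = 41.60 ✓; ∠(EL, LD) = 90.00° ✓; |LD| = 5.400 ✗.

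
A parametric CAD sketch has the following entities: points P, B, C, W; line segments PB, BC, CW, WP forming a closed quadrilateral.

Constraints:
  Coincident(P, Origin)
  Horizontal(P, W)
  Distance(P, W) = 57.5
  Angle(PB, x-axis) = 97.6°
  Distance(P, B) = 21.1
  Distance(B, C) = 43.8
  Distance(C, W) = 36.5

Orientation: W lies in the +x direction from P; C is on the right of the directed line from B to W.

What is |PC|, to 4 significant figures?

27.54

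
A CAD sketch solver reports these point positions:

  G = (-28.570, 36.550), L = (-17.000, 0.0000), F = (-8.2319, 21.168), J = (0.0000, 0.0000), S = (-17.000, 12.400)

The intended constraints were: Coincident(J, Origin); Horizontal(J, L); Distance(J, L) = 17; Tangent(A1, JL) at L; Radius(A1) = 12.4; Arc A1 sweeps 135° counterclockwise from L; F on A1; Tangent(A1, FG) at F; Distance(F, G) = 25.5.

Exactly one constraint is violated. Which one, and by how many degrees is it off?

Tangent(A1, FG) at F — off by 7.90°.

J = (0.00, 0.00) ✓; J.y = 0.00, L.y = 0.00 ✓; |JL| = 17.00 ✓; ∠(SL, LJ) = 90.00° ✓; |SL| = 12.40 ✓; bearing(S→F) − bearing(S→L) = 135.0° ✓; |SF| = 12.40 ✓; ∠(SF, FG) = 82.10° ✗; |FG| = 25.50 ✓.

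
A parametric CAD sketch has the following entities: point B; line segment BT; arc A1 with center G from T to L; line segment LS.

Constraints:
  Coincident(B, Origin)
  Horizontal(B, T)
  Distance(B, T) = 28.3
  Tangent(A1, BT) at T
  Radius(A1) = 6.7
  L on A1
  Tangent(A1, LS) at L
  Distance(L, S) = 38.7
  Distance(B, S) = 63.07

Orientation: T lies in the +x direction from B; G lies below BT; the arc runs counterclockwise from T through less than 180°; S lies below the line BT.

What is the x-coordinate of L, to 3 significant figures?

23.2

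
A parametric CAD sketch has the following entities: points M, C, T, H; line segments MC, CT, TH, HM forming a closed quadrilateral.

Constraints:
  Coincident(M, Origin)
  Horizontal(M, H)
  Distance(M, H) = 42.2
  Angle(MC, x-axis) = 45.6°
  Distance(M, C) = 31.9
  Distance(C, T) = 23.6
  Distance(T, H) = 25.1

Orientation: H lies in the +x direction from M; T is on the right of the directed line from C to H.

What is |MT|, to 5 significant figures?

17.102

Checks: |CT| = 23.60 ✓; |TH| = 25.10 ✓.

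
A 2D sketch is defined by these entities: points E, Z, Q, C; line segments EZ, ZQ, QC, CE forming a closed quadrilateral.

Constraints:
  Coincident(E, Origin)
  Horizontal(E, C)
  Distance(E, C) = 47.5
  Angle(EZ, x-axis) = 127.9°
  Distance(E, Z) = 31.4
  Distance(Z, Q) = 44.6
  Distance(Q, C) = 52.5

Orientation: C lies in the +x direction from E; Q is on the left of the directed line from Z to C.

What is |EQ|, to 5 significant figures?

49.436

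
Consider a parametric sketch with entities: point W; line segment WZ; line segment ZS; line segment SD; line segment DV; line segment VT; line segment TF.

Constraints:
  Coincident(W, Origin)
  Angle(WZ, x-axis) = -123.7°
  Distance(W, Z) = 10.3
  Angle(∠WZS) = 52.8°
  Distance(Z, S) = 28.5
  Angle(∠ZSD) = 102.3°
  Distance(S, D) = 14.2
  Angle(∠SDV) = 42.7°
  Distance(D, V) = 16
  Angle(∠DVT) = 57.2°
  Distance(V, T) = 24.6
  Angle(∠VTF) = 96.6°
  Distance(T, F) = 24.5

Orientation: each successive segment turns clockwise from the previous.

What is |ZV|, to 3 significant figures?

19.0

W is at the origin; WZ runs at -123.7° with length 10.3, so Z = (-5.71, -8.57). ∠WZS = 52.8° gives ZS at 109° from the x-axis; with |ZS| = 28.5, S = (-15.0, 18.4). ∠ZSD = 102.3° gives SD at 31.4° from the x-axis; with |SD| = 14.2, D = (-2.92, 25.8). ∠SDV = 42.7° gives DV at -106° from the x-axis; with |DV| = 16.0, V = (-7.30, 10.4). Then |ZV| = |V − Z| = 19.0.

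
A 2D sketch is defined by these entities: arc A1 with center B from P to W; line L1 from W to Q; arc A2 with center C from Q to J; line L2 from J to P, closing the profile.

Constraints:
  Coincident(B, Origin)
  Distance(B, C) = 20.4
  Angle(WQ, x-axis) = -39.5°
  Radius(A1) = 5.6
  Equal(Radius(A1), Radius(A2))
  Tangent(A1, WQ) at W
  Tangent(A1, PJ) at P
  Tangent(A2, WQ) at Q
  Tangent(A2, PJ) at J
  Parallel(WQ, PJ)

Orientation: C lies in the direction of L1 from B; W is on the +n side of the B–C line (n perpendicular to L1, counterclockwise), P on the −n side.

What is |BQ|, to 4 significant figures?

21.15

The slot axis is L1's direction at -39.5°, so u = (cos -39.5°, sin -39.5°) = (0.7716, -0.6361) and n = (−sin -39.5°, cos -39.5°) = (0.6361, 0.7716). B is at the origin and C lies 20.4 along u from B, so C = 20.4·u = (15.74, -12.98). Tangency of A1 to both parallel lines with radius 5.6 puts W and P at B ± 5.6·n: W = (3.562, 4.321), P = (-3.562, -4.321). Equal radii place Q and J the same way about C: Q = C + 5.6·n = (19.30, -8.655), J = C − 5.6·n = (12.18, -17.30). Then |BQ| = |Q − B| = 21.15.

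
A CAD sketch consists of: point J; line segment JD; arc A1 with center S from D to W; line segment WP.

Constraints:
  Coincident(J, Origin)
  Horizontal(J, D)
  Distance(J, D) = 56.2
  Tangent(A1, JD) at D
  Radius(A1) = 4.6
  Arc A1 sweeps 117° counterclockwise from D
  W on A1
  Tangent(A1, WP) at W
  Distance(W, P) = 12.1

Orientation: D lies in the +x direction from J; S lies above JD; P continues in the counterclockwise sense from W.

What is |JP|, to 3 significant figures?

57.5

On A1, D sits at bearing -90° from S; a 117° counterclockwise sweep puts W at bearing 27°, so W = S + 4.6·(cos 27°, sin 27°) = (60.3, 6.69). Since A1 is tangent to WP there, SW ⟂ WP, so WP runs along (−sin 27°, cos 27°); with |WP| = 12.1, P = (54.8, 17.5). Then |JP| = |P − J| = 57.5.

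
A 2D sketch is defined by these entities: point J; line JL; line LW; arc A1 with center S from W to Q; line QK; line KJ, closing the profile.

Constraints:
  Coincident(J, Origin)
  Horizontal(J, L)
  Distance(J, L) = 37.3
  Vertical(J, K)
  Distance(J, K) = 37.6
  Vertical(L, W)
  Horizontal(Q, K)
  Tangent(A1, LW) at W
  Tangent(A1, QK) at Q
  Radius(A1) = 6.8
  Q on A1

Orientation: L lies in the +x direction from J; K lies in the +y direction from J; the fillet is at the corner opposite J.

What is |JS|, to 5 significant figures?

43.346

J is at the origin; JL is horizontal with |JL| = 37.3 and L on the +x side, so L = (37.300, 0.0000). JK is vertical with |JK| = 37.6 and K on the +y side, so K = (0.0000, 37.600). The virtual corner opposite J is at (37.300, 37.600). Tangency of A1 to LW means the radius SW is perpendicular to LW and since A1 is tangent to QK there, SQ ⟂ QK, with radius 6.8, so the center S sits 6.8 in from both sides at S = (30.500, 30.800). Then |JS| = |S − J| = 43.346.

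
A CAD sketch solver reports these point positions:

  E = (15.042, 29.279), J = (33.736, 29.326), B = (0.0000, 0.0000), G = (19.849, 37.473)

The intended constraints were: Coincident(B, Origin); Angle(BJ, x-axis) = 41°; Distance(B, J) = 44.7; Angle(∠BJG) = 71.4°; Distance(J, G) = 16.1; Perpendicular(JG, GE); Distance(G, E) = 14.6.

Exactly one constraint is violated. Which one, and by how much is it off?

Distance(G, E) = 14.6 — off by 5.10.

B = (0.00, 0.00) ✓; BJ at 41.00° ✓; |BJ| = 44.70 ✓; ∠BJG = 71.40° ✓; |JG| = 16.10 ✓; ∠(JG, GE) = 90.00° ✓; |GE| = 9.500 ✗.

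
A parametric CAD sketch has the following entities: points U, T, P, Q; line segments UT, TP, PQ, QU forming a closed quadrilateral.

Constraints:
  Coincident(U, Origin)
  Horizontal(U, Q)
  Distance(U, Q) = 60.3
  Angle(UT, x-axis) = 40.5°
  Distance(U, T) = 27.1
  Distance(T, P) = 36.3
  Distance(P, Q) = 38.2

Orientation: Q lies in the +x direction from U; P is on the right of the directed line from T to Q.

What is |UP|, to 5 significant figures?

32.309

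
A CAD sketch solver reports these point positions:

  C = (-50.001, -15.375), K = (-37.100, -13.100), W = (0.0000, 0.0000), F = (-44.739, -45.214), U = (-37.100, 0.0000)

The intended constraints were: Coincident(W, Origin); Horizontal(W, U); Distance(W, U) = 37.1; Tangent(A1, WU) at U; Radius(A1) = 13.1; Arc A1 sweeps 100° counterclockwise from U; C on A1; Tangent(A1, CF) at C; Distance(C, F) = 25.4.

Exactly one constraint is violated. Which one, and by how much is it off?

Distance(C, F) = 25.4 — off by 4.90.

W = (0.00, 0.00) ✓; W.y = 0.00, U.y = 0.00 ✓; |WU| = 37.10 ✓; ∠(KU, UW) = 90.00° ✓; |KU| = 13.10 ✓; bearing(K→C) − bearing(K→U) = 100.0° ✓; |KC| = 13.10 ✓; ∠(KC, CF) = 90.00° ✓; |CF| = 30.30 ✗.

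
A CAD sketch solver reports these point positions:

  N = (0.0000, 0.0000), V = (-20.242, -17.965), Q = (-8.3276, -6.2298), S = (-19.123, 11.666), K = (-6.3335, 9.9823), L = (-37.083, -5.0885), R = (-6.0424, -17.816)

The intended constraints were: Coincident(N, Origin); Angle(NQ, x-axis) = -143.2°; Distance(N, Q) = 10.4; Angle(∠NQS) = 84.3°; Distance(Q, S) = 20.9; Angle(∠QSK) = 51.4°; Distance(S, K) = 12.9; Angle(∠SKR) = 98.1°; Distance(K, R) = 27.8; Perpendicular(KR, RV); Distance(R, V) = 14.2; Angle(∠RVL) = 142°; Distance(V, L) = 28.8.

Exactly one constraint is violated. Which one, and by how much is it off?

Distance(V, L) = 28.8 — off by 7.60.

N = (0.00, 0.00) ✓; NQ at -143.2° ✓; |NQ| = 10.40 ✓; ∠NQS = 84.30° ✓; |QS| = 20.90 ✓; ∠QSK = 51.40° ✓; |SK| = 12.90 ✓; ∠SKR = 98.10° ✓; |KR| = 27.80 ✓; ∠(KR, RV) = 90.00° ✓; |RV| = 14.20 ✓; ∠RVL = 142.0° ✓; |VL| = 21.20 ✗.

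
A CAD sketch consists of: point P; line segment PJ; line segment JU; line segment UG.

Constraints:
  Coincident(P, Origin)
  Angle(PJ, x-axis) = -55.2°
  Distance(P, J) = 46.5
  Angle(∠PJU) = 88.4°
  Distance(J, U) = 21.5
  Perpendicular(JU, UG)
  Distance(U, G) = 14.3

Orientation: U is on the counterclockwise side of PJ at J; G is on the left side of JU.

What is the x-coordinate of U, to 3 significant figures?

43.8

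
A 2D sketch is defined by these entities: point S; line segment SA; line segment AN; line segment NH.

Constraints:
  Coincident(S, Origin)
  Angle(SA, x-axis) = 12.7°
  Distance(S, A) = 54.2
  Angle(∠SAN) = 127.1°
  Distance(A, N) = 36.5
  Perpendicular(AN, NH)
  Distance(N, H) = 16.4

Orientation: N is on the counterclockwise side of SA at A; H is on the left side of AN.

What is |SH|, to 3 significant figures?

74.2

S is at the origin; SA runs at 12.7° with length 54.2, so A = 54.2·(cos 12.7°, sin 12.7°) = (52.9, 11.9). ∠SAN = 127.1°, so AN runs at 12.7° + (180° − 127.1°) = 65.6° from the x-axis; with |AN| = 36.5, N = A + 36.5·(cos 65.6°, sin 65.6°) = (68.0, 45.2). AN is perpendicular to NH; with |NH| = 16.4 on the left of AN, H = N + 16.4·(-0.911, 0.413) = (53.0, 51.9). Then |SH| = |H − S| = 74.2.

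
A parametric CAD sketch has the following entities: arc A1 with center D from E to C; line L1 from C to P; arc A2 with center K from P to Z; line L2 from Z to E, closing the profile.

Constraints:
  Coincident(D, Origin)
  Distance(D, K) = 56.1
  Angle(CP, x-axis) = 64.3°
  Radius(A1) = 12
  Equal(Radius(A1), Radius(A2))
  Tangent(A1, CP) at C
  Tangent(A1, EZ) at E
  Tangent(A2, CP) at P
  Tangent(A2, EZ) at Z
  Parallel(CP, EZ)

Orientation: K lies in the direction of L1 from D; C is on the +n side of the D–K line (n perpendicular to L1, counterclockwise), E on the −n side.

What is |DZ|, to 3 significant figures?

57.4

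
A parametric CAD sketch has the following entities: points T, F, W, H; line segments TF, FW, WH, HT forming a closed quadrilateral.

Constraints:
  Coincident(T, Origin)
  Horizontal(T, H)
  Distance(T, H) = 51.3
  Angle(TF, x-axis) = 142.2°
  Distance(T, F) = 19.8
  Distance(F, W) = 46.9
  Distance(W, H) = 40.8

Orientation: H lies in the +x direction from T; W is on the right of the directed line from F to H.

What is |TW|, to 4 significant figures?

27.47

Checks: |FW| = 46.90 ✓; |WH| = 40.80 ✓.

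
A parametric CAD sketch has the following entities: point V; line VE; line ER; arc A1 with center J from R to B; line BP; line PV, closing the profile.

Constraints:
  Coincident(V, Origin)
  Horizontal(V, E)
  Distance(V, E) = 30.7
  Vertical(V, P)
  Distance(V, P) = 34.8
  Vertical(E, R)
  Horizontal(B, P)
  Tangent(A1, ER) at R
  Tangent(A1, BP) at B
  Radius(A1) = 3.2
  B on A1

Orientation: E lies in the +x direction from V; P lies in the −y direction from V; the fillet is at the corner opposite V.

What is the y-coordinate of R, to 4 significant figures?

-31.60

The virtual corner opposite V is at (30.70, -34.80). Tangency of A1 to ER means the radius JR is perpendicular to ER and the tangent condition forces JB to be normal to BP, with radius 3.2, so the center J sits 3.2 in from both sides at J = (27.50, -31.60). That places the tangent points at R = (30.70, -31.60) on ER and B = (27.50, -34.80) on BP. So R.y = -31.60.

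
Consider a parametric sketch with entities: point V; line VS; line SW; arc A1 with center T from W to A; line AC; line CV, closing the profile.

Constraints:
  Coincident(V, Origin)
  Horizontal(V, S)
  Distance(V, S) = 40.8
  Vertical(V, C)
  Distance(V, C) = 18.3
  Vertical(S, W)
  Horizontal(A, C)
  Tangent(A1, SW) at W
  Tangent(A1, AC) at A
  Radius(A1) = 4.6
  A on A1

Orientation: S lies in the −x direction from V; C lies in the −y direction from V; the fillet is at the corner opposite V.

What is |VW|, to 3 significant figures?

43.0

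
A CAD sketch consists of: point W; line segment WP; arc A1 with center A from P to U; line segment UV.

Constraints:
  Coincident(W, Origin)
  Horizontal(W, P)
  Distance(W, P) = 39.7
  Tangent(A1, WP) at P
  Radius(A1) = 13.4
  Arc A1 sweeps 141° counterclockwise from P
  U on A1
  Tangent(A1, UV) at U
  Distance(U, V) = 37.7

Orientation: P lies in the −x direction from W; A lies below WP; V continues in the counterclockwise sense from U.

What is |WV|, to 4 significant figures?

51.13

On A1, P sits at bearing 90° from A; a 141° counterclockwise sweep puts U at bearing 231°, so U = A + 13.4·(cos 231°, sin 231°) = (-48.13, -23.81). A1 meets UV tangentially, so AU is at right angles to UV, so UV runs along (−sin 231°, cos 231°); with |UV| = 37.7, V = (-18.83, -47.54). Then |WV| = |V − W| = 51.13.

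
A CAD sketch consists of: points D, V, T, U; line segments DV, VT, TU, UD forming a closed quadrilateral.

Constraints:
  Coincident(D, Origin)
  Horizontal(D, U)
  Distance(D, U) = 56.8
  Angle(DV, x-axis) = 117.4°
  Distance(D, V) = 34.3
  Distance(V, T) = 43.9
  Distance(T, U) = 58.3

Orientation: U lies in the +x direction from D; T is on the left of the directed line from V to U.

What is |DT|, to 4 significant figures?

54.14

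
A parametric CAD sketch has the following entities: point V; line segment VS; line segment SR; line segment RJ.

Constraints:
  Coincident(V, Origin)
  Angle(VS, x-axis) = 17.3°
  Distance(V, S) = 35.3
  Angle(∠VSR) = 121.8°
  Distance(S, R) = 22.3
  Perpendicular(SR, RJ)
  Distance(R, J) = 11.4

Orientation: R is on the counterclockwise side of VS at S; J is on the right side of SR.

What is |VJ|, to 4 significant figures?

58.20

V is at the origin; VS runs at 17.3° with length 35.3, so S = 35.3·(cos 17.3°, sin 17.3°) = (33.70, 10.50). ∠VSR = 121.8°, so SR runs at 17.3° + (180° − 121.8°) = 75.50° from the x-axis; with |SR| = 22.3, R = S + 22.3·(cos 75.50°, sin 75.50°) = (39.29, 32.09). SR ⟂ RJ; with |RJ| = 11.4 on the right of SR, J = R + 11.4·(0.9681, -0.2504) = (50.32, 29.23). Then |VJ| = |J − V| = 58.20.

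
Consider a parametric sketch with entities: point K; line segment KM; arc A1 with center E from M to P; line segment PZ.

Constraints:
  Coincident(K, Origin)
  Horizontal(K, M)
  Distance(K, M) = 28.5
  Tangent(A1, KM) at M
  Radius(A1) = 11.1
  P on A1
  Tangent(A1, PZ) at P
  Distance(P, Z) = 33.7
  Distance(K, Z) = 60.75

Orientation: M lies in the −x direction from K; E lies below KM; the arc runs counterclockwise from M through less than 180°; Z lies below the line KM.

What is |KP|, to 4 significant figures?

40.89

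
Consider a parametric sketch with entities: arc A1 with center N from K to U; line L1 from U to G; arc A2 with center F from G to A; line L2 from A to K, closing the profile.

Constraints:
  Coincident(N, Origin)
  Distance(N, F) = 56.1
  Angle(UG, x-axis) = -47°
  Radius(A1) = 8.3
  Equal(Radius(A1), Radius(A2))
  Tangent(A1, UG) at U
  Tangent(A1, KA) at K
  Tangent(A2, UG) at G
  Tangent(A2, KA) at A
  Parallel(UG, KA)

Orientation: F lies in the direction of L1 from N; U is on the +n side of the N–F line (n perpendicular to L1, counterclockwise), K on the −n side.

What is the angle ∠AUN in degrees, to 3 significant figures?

73.5°

The slot axis is L1's direction at -47.0°, so u = (cos -47.0°, sin -47.0°) = (0.682, -0.731) and n = (−sin -47.0°, cos -47.0°) = (0.731, 0.682). N is at the origin and F lies 56.1 along u from N, so F = 56.1·u = (38.3, -41.0). Tangency of A1 to both parallel lines with radius 8.3 puts U and K at N ± 8.3·n: U = (6.07, 5.66), K = (-6.07, -5.66). Equal radii place G and A the same way about F: G = F + 8.3·n = (44.3, -35.4), A = F − 8.3·n = (32.2, -46.7). Then cos ∠AUN = UA·UN / (|UA||UN|), giving 73.5°.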